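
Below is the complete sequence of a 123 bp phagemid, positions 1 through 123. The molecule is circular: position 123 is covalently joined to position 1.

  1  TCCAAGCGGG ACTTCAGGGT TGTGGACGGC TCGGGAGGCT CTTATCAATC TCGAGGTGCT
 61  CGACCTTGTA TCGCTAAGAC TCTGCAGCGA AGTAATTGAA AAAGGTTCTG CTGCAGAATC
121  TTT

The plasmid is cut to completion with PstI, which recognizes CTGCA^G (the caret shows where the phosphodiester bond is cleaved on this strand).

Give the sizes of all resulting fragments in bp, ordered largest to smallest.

PstI sites (CTGCAG) start at positions 82, 111.
PstI cuts after base 5 of each site (before the last base), so after positions 86, 115.
Circular molecule, 2 cuts → 2 fragments:
  87–115 → 29 bp
  116–123 then 1–86 → 8 + 86 = 94 bp
Sorted largest to smallest: 94, 29 bp.

94, 29 bp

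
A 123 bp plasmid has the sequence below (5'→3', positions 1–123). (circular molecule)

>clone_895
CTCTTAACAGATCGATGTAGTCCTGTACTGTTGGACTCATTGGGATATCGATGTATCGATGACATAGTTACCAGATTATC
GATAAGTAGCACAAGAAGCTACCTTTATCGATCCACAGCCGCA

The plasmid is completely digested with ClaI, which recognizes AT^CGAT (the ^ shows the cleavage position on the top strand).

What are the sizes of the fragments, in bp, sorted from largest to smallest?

36, 29, 27, 23, 8 bp

ClaI sites (ATCGAT) start at positions 11, 47, 55, 78, 107.
ClaI cuts after base 2 of each site, so after positions 12, 48, 56, 79, 108.
Circular molecule, 5 cuts → 5 fragments:
  13–48 → 36 bp
  49–56 → 8 bp
  57–79 → 23 bp
  80–108 → 29 bp
  109–123 then 1–12 → 15 + 12 = 27 bp
Sorted largest to smallest: 36, 29, 27, 23, 8 bp.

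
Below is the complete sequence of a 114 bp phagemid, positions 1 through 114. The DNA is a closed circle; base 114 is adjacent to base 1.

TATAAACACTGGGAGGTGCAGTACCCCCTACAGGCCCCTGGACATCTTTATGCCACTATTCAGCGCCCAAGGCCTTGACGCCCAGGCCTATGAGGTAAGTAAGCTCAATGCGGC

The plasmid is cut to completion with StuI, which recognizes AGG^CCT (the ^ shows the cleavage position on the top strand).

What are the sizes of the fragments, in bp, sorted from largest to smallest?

StuI sites (AGGCCT) start at positions 70, 84.
StuI cuts after base 3 of each site, so after positions 72, 86.
Circular molecule, 2 cuts → 2 fragments:
  73–86 → 14 bp
  87–114 then 1–72 → 28 + 72 = 100 bp
Sorted largest to smallest: 100, 14 bp.

100, 14 bp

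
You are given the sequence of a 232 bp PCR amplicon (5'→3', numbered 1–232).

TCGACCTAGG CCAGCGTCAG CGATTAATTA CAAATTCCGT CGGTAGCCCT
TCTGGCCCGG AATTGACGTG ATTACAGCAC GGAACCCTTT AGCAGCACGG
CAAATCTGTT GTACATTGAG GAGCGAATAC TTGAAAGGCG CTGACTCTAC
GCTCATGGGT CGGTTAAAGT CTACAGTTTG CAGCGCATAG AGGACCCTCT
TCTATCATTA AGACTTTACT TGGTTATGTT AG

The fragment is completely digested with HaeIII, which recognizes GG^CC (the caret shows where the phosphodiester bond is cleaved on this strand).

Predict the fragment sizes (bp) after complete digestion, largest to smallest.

177, 45, 10 bp

HaeIII sites (GGCC) start at positions 9, 54.
HaeIII cuts after base 2 of each site, so after positions 10, 55.
Linear molecule, 2 cuts → 3 fragments:
  1–10 → 10 bp
  11–55 → 45 bp
  56–232 → 177 bp
Sorted largest to smallest: 177, 45, 10 bp.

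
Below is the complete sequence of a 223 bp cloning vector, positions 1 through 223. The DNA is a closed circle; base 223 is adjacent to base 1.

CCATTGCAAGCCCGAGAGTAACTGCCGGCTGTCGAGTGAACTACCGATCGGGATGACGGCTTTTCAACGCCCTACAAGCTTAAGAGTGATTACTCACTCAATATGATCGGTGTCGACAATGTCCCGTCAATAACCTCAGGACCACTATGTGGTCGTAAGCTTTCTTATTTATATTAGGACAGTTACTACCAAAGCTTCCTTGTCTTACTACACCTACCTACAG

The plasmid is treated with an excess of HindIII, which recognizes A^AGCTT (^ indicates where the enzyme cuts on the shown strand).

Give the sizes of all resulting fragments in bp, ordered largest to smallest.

HindIII sites (AAGCTT) start at positions 76, 157, 192.
HindIII cuts after the first base of each site, so after positions 76, 157, 192.
Circular molecule, 3 cuts → 3 fragments:
  77–157 → 81 bp
  158–192 → 35 bp
  193–223 then 1–76 → 31 + 76 = 107 bp
Sorted largest to smallest: 107, 81, 35 bp.

107, 81, 35 bp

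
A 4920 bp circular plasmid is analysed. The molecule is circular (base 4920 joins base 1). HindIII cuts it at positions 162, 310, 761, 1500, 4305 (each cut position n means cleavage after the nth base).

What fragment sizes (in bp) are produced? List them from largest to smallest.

Circular molecule, 5 cuts → 5 fragments:
  310 − 162 = 148 bp
  761 − 310 = 451 bp
  1500 − 761 = 739 bp
  4305 − 1500 = 2805 bp
  wrap: 4920 − 4305 + 162 = 777 bp
Sorted largest to smallest: 2805, 777, 739, 451, 148 bp.

2805, 777, 739, 451, 148 bp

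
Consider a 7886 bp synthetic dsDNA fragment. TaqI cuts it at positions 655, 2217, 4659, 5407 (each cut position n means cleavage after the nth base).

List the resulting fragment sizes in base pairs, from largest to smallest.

Linear molecule, 4 cuts → 5 fragments:
  655 − 0 = 655 bp
  2217 − 655 = 1562 bp
  4659 − 2217 = 2442 bp
  5407 − 4659 = 748 bp
  7886 − 5407 = 2479 bp
Sorted largest to smallest: 2479, 2442, 1562, 748, 655 bp.

2479, 2442, 1562, 748, 655 bp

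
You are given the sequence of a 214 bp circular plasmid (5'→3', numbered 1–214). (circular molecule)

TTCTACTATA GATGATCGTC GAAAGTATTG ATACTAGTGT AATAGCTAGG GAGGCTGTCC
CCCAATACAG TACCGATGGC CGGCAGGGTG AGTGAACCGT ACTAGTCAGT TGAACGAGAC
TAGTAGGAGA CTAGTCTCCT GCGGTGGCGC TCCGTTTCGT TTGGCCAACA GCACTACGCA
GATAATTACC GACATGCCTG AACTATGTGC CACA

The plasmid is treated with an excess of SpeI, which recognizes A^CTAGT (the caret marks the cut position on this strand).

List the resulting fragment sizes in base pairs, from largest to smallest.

117, 68, 18, 11 bp

SpeI sites (ACTAGT) start at positions 33, 101, 119, 130.
SpeI cuts after the first base of each site, so after positions 33, 101, 119, 130.
Circular molecule, 4 cuts → 4 fragments:
  34–101 → 68 bp
  102–119 → 18 bp
  120–130 → 11 bp
  131–214 then 1–33 → 84 + 33 = 117 bp
Sorted largest to smallest: 117, 68, 18, 11 bp.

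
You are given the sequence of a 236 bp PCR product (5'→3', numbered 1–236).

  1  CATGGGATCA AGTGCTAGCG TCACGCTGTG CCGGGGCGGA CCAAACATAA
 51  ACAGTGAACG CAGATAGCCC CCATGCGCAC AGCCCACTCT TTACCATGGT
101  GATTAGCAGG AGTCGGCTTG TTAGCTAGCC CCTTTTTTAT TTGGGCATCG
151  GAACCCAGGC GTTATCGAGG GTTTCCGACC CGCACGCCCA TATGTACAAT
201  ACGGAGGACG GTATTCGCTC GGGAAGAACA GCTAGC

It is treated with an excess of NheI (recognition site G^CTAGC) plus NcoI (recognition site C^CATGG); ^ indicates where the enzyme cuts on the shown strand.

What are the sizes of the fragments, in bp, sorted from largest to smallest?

NheI sites (GCTAGC) start at positions 14, 124, 231.
NheI cuts after the first base of each site, so after positions 14, 124, 231.
The NcoI site (CCATGG) starts at position 94.
NcoI cuts after the first base of each site, so after position 94.
Combined cut positions: 14, 94, 124, 231.
Linear molecule, 4 cuts → 5 fragments:
  1–14 → 14 bp
  15–94 → 80 bp
  95–124 → 30 bp
  125–231 → 107 bp
  232–236 → 5 bp
Sorted largest to smallest: 107, 80, 30, 14, 5 bp.

107, 80, 30, 14, 5 bp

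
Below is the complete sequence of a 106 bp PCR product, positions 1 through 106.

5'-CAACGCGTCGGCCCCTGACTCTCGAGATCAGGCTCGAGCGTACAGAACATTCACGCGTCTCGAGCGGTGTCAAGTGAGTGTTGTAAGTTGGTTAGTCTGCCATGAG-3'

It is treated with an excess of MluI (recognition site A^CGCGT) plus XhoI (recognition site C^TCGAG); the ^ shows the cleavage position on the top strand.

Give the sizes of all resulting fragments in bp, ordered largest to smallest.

47, 20, 18, 12, 6, 3 bp

MluI sites (ACGCGT) start at positions 3, 53.
MluI cuts after the first base of each site, so after positions 3, 53.
XhoI sites (CTCGAG) start at positions 21, 33, 59.
XhoI cuts after the first base of each site, so after positions 21, 33, 59.
Combined cut positions: 3, 21, 33, 53, 59.
Linear molecule, 5 cuts → 6 fragments:
  1–3 → 3 bp
  4–21 → 18 bp
  22–33 → 12 bp
  34–53 → 20 bp
  54–59 → 6 bp
  60–106 → 47 bp
Sorted largest to smallest: 47, 20, 18, 12, 6, 3 bp.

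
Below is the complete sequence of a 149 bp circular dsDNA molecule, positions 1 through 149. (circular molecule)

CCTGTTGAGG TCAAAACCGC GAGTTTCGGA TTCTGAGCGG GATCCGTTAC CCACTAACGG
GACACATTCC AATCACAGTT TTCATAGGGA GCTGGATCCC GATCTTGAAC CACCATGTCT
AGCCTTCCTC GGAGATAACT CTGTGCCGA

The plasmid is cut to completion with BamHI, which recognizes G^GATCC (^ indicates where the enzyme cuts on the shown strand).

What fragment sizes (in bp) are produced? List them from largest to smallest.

95, 54 bp

BamHI sites (GGATCC) start at positions 40, 94.
BamHI cuts after the first base of each site, so after positions 40, 94.
Circular molecule, 2 cuts → 2 fragments:
  41–94 → 54 bp
  95–149 then 1–40 → 55 + 40 = 95 bp
Sorted largest to smallest: 95, 54 bp.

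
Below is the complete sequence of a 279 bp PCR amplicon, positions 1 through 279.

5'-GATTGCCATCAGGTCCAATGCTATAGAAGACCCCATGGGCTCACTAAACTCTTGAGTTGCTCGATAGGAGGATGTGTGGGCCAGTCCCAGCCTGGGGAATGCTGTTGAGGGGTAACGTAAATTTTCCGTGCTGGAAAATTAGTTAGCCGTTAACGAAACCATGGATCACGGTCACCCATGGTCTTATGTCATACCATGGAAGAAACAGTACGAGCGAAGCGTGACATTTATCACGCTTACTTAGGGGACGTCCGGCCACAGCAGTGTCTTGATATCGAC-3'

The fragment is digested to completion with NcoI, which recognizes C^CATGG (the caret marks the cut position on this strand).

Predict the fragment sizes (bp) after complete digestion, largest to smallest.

NcoI sites (CCATGG) start at positions 33, 159, 176, 194.
NcoI cuts after the first base of each site, so after positions 33, 159, 176, 194.
Linear molecule, 4 cuts → 5 fragments:
  1–33 → 33 bp
  34–159 → 126 bp
  160–176 → 17 bp
  177–194 → 18 bp
  195–279 → 85 bp
Sorted largest to smallest: 126, 85, 33, 18, 17 bp.

126, 85, 33, 18, 17 bp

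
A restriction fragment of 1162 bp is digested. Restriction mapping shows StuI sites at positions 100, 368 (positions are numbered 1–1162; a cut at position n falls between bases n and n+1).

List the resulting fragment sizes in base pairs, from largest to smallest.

Linear molecule, 2 cuts → 3 fragments:
  100 − 0 = 100 bp
  368 − 100 = 268 bp
  1162 − 368 = 794 bp
Sorted largest to smallest: 794, 268, 100 bp.

794, 268, 100 bp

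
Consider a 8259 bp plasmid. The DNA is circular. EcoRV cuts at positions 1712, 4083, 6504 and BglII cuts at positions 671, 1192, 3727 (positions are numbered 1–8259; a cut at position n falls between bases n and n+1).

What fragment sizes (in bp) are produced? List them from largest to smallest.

Combined cut positions (sorted): 671, 1192, 1712, 3727, 4083, 6504.
Circular molecule, 6 cuts → 6 fragments:
  1192 − 671 = 521 bp
  1712 − 1192 = 520 bp
  3727 − 1712 = 2015 bp
  4083 − 3727 = 356 bp
  6504 − 4083 = 2421 bp
  wrap: 8259 − 6504 + 671 = 2426 bp
Sorted largest to smallest: 2426, 2421, 2015, 521, 520, 356 bp.

2426, 2421, 2015, 521, 520, 356 bp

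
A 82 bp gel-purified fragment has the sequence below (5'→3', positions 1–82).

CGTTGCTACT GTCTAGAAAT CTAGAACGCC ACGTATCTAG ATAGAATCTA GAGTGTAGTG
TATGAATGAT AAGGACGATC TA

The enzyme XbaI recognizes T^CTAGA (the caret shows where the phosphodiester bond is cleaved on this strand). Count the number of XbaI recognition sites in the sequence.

TCTAGA occurs starting at positions 12, 20, 36, 47.
XbaI cuts at 4 sites.

4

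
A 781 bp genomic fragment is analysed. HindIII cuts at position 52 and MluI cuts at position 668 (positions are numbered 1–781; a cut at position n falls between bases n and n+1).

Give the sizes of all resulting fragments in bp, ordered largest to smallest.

Combined cut positions (sorted): 52, 668.
Linear molecule, 2 cuts → 3 fragments:
  52 − 0 = 52 bp
  668 − 52 = 616 bp
  781 − 668 = 113 bp
Sorted largest to smallest: 616, 113, 52 bp.

616, 113, 52 bp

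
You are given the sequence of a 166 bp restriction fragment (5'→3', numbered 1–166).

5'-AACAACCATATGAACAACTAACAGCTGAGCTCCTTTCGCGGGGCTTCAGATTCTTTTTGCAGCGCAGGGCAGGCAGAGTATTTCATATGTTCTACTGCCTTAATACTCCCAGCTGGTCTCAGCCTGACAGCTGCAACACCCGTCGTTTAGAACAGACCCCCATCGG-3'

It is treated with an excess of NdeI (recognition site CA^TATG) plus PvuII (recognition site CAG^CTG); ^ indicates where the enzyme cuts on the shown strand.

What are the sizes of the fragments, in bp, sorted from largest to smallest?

NdeI sites (CATATG) start at positions 7, 84.
NdeI cuts after base 2 of each site, so after positions 8, 85.
PvuII sites (CAGCTG) start at positions 22, 110, 128.
PvuII cuts after base 3 of each site, so after positions 24, 112, 130.
Combined cut positions: 8, 24, 85, 112, 130.
Linear molecule, 5 cuts → 6 fragments:
  1–8 → 8 bp
  9–24 → 16 bp
  25–85 → 61 bp
  86–112 → 27 bp
  113–130 → 18 bp
  131–166 → 36 bp
Sorted largest to smallest: 61, 36, 27, 18, 16, 8 bp.

61, 36, 27, 18, 16, 8 bp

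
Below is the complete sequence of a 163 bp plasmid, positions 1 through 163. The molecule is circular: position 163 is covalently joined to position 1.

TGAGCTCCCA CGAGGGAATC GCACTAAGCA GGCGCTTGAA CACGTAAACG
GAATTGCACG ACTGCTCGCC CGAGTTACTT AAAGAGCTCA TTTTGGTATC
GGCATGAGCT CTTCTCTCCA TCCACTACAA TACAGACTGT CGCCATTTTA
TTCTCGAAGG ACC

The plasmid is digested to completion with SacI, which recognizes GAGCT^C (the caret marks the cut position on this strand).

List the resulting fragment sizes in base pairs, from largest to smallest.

82, 59, 22 bp

SacI sites (GAGCTC) start at positions 2, 84, 106.
SacI cuts after base 5 of each site (before the last base), so after positions 6, 88, 110.
Circular molecule, 3 cuts → 3 fragments:
  7–88 → 82 bp
  89–110 → 22 bp
  111–163 then 1–6 → 53 + 6 = 59 bp
Sorted largest to smallest: 82, 59, 22 bp.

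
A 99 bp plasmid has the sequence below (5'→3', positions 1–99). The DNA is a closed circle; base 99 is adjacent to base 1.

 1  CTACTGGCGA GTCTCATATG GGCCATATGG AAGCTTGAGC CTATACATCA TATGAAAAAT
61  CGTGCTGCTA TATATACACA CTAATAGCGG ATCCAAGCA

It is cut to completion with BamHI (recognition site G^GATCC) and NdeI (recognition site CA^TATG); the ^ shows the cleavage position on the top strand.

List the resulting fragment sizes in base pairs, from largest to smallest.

39, 26, 25, 9 bp

The BamHI site (GGATCC) starts at position 89.
BamHI cuts after the first base of each site, so after position 89.
NdeI sites (CATATG) start at positions 15, 24, 49.
NdeI cuts after base 2 of each site, so after positions 16, 25, 50.
Combined cut positions: 16, 25, 50, 89.
Circular molecule, 4 cuts → 4 fragments:
  17–25 → 9 bp
  26–50 → 25 bp
  51–89 → 39 bp
  90–99 then 1–16 → 10 + 16 = 26 bp
Sorted largest to smallest: 39, 26, 25, 9 bp.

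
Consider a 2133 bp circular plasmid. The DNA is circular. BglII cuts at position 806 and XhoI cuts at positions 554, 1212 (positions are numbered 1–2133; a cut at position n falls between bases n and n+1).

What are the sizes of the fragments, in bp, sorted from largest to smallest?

Combined cut positions (sorted): 554, 806, 1212.
Circular molecule, 3 cuts → 3 fragments:
  806 − 554 = 252 bp
  1212 − 806 = 406 bp
  wrap: 2133 − 1212 + 554 = 1475 bp
Sorted largest to smallest: 1475, 406, 252 bp.

1475, 406, 252 bp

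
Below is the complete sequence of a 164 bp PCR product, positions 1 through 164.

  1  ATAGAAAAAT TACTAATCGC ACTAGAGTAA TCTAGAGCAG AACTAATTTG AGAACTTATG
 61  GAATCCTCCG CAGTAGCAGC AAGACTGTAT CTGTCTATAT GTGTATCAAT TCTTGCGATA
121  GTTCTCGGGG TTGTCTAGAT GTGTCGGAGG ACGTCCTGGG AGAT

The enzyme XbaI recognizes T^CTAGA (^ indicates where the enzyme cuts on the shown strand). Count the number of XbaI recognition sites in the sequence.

2

TCTAGA occurs starting at positions 31, 134.
XbaI cuts at 2 sites.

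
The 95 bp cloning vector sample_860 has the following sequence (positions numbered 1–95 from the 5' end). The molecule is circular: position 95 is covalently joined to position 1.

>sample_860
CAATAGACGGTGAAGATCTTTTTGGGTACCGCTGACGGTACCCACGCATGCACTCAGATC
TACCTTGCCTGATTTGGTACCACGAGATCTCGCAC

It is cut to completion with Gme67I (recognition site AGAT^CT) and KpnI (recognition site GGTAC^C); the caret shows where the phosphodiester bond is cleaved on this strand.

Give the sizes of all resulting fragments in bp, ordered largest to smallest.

Gme67I sites (AGATCT) start at positions 14, 56, 85.
Gme67I cuts after base 4 of each site, so after positions 17, 59, 88.
KpnI sites (GGTACC) start at positions 25, 37, 76.
KpnI cuts after base 5 of each site (before the last base), so after positions 29, 41, 80.
Combined cut positions: 17, 29, 41, 59, 80, 88.
Circular molecule, 6 cuts → 6 fragments:
  18–29 → 12 bp
  30–41 → 12 bp
  42–59 → 18 bp
  60–80 → 21 bp
  81–88 → 8 bp
  89–95 then 1–17 → 7 + 17 = 24 bp
Sorted largest to smallest: 24, 21, 18, 12, 12, 8 bp.

24, 21, 18, 12, 12, 8 bp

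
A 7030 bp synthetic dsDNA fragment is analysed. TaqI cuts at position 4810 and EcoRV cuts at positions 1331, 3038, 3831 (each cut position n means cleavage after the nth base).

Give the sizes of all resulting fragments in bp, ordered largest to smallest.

2220, 1707, 1331, 979, 793 bp

Combined cut positions (sorted): 1331, 3038, 3831, 4810.
Linear molecule, 4 cuts → 5 fragments:
  1331 − 0 = 1331 bp
  3038 − 1331 = 1707 bp
  3831 − 3038 = 793 bp
  4810 − 3831 = 979 bp
  7030 − 4810 = 2220 bp
Sorted largest to smallest: 2220, 1707, 1331, 979, 793 bp.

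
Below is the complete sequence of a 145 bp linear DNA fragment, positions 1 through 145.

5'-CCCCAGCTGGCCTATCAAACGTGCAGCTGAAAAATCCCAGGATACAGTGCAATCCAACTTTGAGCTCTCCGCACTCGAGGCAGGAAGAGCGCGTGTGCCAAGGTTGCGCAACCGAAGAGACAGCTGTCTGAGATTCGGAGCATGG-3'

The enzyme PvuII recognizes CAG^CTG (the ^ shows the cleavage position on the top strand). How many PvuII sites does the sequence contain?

3

CAGCTG occurs starting at positions 4, 24, 121.
PvuII cuts at 3 sites.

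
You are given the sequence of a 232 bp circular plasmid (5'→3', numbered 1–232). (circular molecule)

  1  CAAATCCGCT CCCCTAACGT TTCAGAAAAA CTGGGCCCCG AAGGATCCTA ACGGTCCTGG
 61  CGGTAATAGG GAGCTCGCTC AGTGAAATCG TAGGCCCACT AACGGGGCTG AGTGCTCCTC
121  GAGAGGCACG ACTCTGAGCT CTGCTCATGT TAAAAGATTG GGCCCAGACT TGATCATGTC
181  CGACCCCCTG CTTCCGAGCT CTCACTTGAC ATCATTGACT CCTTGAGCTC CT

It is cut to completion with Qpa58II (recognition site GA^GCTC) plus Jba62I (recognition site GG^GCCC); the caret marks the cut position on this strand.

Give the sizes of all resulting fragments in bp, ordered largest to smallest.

Qpa58II sites (GAGCTC) start at positions 71, 136, 196, 225.
Qpa58II cuts after base 2 of each site, so after positions 72, 137, 197, 226.
Jba62I sites (GGGCCC) start at positions 33, 160.
Jba62I cuts after base 2 of each site, so after positions 34, 161.
Combined cut positions: 34, 72, 137, 161, 197, 226.
Circular molecule, 6 cuts → 6 fragments:
  35–72 → 38 bp
  73–137 → 65 bp
  138–161 → 24 bp
  162–197 → 36 bp
  198–226 → 29 bp
  227–232 then 1–34 → 6 + 34 = 40 bp
Sorted largest to smallest: 65, 40, 38, 36, 29, 24 bp.

65, 40, 38, 36, 29, 24 bp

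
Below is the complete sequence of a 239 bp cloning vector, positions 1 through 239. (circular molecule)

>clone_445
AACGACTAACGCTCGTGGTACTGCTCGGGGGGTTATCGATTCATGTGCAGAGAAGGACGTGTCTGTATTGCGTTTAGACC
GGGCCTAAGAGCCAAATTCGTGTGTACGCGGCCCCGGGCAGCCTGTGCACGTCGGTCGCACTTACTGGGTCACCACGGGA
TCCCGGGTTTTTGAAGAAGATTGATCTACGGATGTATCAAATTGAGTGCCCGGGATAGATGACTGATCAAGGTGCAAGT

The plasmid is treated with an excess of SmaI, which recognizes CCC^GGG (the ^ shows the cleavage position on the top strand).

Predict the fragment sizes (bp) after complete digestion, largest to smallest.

SmaI sites (CCCGGG) start at positions 113, 162, 209.
SmaI cuts after base 3 of each site, so after positions 115, 164, 211.
Circular molecule, 3 cuts → 3 fragments:
  116–164 → 49 bp
  165–211 → 47 bp
  212–239 then 1–115 → 28 + 115 = 143 bp
Sorted largest to smallest: 143, 49, 47 bp.

143, 49, 47 bp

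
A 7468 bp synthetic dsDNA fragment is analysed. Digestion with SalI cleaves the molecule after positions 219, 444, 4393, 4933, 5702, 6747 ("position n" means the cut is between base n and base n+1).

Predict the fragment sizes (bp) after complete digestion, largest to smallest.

Linear molecule, 6 cuts → 7 fragments:
  219 − 0 = 219 bp
  444 − 219 = 225 bp
  4393 − 444 = 3949 bp
  4933 − 4393 = 540 bp
  5702 − 4933 = 769 bp
  6747 − 5702 = 1045 bp
  7468 − 6747 = 721 bp
Sorted largest to smallest: 3949, 1045, 769, 721, 540, 225, 219 bp.

3949, 1045, 769, 721, 540, 225, 219 bp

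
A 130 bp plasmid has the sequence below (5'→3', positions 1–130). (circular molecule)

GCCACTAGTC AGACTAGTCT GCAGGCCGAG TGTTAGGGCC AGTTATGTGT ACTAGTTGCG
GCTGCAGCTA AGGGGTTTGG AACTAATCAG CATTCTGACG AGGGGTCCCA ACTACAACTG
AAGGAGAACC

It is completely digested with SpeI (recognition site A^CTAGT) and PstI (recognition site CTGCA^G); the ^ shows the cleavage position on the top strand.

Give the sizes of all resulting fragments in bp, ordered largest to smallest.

68, 28, 15, 10, 9 bp

SpeI sites (ACTAGT) start at positions 4, 13, 51.
SpeI cuts after the first base of each site, so after positions 4, 13, 51.
PstI sites (CTGCAG) start at positions 19, 62.
PstI cuts after base 5 of each site (before the last base), so after positions 23, 66.
Combined cut positions: 4, 13, 23, 51, 66.
Circular molecule, 5 cuts → 5 fragments:
  5–13 → 9 bp
  14–23 → 10 bp
  24–51 → 28 bp
  52–66 → 15 bp
  67–130 then 1–4 → 64 + 4 = 68 bp
Sorted largest to smallest: 68, 28, 15, 10, 9 bp.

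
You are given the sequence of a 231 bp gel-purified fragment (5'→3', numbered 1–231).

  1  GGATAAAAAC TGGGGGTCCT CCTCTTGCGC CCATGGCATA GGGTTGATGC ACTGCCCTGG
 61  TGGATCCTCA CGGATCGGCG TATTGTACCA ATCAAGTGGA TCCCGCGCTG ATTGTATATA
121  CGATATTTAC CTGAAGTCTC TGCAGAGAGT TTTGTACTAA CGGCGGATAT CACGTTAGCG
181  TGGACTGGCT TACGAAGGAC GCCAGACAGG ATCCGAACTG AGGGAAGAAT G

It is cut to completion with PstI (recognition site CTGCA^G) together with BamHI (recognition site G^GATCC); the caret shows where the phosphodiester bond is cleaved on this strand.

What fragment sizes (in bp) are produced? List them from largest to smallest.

65, 62, 46, 36, 22 bp

The PstI site (CTGCAG) starts at position 140.
PstI cuts after base 5 of each site (before the last base), so after position 144.
BamHI sites (GGATCC) start at positions 62, 98, 209.
BamHI cuts after the first base of each site, so after positions 62, 98, 209.
Combined cut positions: 62, 98, 144, 209.
Linear molecule, 4 cuts → 5 fragments:
  1–62 → 62 bp
  63–98 → 36 bp
  99–144 → 46 bp
  145–209 → 65 bp
  210–231 → 22 bp
Sorted largest to smallest: 65, 62, 46, 36, 22 bp.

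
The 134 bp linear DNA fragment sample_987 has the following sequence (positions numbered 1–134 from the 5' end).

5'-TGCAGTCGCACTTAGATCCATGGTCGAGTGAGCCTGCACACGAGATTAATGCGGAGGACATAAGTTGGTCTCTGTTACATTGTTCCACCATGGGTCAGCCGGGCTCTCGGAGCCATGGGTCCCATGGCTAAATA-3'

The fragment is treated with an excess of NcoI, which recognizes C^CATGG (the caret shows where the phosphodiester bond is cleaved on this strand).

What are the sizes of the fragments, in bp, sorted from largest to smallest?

70, 25, 18, 12, 9 bp

NcoI sites (CCATGG) start at positions 18, 88, 113, 122.
NcoI cuts after the first base of each site, so after positions 18, 88, 113, 122.
Linear molecule, 4 cuts → 5 fragments:
  1–18 → 18 bp
  19–88 → 70 bp
  89–113 → 25 bp
  114–122 → 9 bp
  123–134 → 12 bp
Sorted largest to smallest: 70, 25, 18, 12, 9 bp.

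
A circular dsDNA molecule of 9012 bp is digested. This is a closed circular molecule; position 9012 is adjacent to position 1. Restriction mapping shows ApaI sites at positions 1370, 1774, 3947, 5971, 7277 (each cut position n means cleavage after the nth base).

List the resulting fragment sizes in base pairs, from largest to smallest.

3105, 2173, 2024, 1306, 404 bp

Circular molecule, 5 cuts → 5 fragments:
  1774 − 1370 = 404 bp
  3947 − 1774 = 2173 bp
  5971 − 3947 = 2024 bp
  7277 − 5971 = 1306 bp
  wrap: 9012 − 7277 + 1370 = 3105 bp
Sorted largest to smallest: 3105, 2173, 2024, 1306, 404 bp.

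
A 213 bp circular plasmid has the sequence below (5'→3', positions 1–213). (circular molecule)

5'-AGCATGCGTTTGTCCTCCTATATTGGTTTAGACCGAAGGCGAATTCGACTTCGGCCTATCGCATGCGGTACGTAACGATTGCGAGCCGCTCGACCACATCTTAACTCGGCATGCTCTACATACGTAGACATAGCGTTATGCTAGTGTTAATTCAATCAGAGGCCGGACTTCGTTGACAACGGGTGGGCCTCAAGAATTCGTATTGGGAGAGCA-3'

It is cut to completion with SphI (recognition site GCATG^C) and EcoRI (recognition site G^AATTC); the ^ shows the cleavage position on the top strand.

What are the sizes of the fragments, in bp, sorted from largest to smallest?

SphI sites (GCATGC) start at positions 2, 61, 109.
SphI cuts after base 5 of each site (before the last base), so after positions 6, 65, 113.
EcoRI sites (GAATTC) start at positions 41, 194.
EcoRI cuts after the first base of each site, so after positions 41, 194.
Combined cut positions: 6, 41, 65, 113, 194.
Circular molecule, 5 cuts → 5 fragments:
  7–41 → 35 bp
  42–65 → 24 bp
  66–113 → 48 bp
  114–194 → 81 bp
  195–213 then 1–6 → 19 + 6 = 25 bp
Sorted largest to smallest: 81, 48, 35, 25, 24 bp.

81, 48, 35, 25, 24 bp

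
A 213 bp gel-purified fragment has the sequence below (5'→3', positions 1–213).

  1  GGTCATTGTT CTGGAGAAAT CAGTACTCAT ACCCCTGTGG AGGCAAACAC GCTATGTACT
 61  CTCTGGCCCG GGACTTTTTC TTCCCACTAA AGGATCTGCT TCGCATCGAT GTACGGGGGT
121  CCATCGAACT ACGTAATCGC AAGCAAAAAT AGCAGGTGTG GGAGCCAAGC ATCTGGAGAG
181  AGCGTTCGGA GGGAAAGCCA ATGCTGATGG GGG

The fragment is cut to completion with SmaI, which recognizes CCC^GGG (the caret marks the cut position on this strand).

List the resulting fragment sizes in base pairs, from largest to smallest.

The SmaI site (CCCGGG) starts at position 67.
SmaI cuts after base 3 of each site, so after position 69.
Linear molecule, 1 cut → 2 fragments:
  1–69 → 69 bp
  70–213 → 144 bp
Sorted largest to smallest: 144, 69 bp.

144, 69 bp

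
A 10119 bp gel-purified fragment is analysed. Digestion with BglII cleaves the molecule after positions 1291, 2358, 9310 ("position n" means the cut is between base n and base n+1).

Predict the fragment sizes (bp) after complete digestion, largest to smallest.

6952, 1291, 1067, 809 bp

Linear molecule, 3 cuts → 4 fragments:
  1291 − 0 = 1291 bp
  2358 − 1291 = 1067 bp
  9310 − 2358 = 6952 bp
  10119 − 9310 = 809 bp
Sorted largest to smallest: 6952, 1291, 1067, 809 bp.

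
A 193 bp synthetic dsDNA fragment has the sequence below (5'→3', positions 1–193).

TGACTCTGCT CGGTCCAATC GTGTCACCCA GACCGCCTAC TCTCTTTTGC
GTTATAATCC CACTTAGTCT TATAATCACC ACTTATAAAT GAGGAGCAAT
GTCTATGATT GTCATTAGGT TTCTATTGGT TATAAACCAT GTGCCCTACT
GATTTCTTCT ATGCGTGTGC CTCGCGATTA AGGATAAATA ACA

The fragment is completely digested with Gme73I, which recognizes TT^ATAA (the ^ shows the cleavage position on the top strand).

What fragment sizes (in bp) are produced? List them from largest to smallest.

Gme73I sites (TTATAA) start at positions 52, 70, 83, 130.
Gme73I cuts after base 2 of each site, so after positions 53, 71, 84, 131.
Linear molecule, 4 cuts → 5 fragments:
  1–53 → 53 bp
  54–71 → 18 bp
  72–84 → 13 bp
  85–131 → 47 bp
  132–193 → 62 bp
Sorted largest to smallest: 62, 53, 47, 18, 13 bp.

62, 53, 47, 18, 13 bp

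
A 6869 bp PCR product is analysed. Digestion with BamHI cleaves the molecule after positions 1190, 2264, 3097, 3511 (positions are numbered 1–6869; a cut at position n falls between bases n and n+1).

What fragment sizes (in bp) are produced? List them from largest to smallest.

3358, 1190, 1074, 833, 414 bp

Linear molecule, 4 cuts → 5 fragments:
  1190 − 0 = 1190 bp
  2264 − 1190 = 1074 bp
  3097 − 2264 = 833 bp
  3511 − 3097 = 414 bp
  6869 − 3511 = 3358 bp
Sorted largest to smallest: 3358, 1190, 1074, 833, 414 bp.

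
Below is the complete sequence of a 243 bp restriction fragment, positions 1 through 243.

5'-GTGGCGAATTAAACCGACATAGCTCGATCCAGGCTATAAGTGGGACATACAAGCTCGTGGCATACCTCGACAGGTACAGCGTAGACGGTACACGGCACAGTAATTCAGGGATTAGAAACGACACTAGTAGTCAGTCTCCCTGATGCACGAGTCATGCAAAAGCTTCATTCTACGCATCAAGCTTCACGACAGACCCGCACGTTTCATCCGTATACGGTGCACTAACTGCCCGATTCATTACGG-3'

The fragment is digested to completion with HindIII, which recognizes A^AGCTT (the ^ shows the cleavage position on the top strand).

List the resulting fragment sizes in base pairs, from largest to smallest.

HindIII sites (AAGCTT) start at positions 160, 179.
HindIII cuts after the first base of each site, so after positions 160, 179.
Linear molecule, 2 cuts → 3 fragments:
  1–160 → 160 bp
  161–179 → 19 bp
  180–243 → 64 bp
Sorted largest to smallest: 160, 64, 19 bp.

160, 64, 19 bp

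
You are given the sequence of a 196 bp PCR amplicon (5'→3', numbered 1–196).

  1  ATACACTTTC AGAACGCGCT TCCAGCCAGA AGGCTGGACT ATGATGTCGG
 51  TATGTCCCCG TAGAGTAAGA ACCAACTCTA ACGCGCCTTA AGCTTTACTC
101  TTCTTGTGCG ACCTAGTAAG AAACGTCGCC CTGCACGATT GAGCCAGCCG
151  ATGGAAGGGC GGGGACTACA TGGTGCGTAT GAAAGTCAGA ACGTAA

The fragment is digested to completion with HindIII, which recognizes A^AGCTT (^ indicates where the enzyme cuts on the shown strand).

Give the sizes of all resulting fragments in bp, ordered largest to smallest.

106, 90 bp

The HindIII site (AAGCTT) starts at position 90.
HindIII cuts after the first base of each site, so after position 90.
Linear molecule, 1 cut → 2 fragments:
  1–90 → 90 bp
  91–196 → 106 bp
Sorted largest to smallest: 106, 90 bp.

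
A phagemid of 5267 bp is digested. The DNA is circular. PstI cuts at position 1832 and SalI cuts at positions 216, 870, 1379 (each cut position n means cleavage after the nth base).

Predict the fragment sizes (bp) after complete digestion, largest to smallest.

Combined cut positions (sorted): 216, 870, 1379, 1832.
Circular molecule, 4 cuts → 4 fragments:
  870 − 216 = 654 bp
  1379 − 870 = 509 bp
  1832 − 1379 = 453 bp
  wrap: 5267 − 1832 + 216 = 3651 bp
Sorted largest to smallest: 3651, 654, 509, 453 bp.

3651, 654, 509, 453 bp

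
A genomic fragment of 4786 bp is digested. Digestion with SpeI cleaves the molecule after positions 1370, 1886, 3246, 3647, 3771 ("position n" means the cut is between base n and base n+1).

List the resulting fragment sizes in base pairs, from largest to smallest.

1370, 1360, 1015, 516, 401, 124 bp

Linear molecule, 5 cuts → 6 fragments:
  1370 − 0 = 1370 bp
  1886 − 1370 = 516 bp
  3246 − 1886 = 1360 bp
  3647 − 3246 = 401 bp
  3771 − 3647 = 124 bp
  4786 − 3771 = 1015 bp
Sorted largest to smallest: 1370, 1360, 1015, 516, 401, 124 bp.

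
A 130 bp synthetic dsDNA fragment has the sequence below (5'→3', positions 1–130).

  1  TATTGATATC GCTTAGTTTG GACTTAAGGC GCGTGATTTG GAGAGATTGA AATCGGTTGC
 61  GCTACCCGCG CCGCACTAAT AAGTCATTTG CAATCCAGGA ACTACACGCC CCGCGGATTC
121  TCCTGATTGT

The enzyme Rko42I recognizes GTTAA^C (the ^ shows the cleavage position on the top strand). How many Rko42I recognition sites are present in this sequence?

No occurrence of GTTAAC is present in the sequence.
Rko42I does not cut: 0 sites.

0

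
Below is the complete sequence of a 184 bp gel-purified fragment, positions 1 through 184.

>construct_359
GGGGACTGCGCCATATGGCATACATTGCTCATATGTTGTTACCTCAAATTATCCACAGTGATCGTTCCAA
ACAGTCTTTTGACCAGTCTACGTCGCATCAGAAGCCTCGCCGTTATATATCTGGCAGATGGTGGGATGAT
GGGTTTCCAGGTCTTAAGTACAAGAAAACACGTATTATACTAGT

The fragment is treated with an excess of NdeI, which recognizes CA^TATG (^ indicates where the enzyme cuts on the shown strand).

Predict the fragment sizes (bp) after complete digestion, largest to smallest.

153, 18, 13 bp

NdeI sites (CATATG) start at positions 12, 30.
NdeI cuts after base 2 of each site, so after positions 13, 31.
Linear molecule, 2 cuts → 3 fragments:
  1–13 → 13 bp
  14–31 → 18 bp
  32–184 → 153 bp
Sorted largest to smallest: 153, 18, 13 bp.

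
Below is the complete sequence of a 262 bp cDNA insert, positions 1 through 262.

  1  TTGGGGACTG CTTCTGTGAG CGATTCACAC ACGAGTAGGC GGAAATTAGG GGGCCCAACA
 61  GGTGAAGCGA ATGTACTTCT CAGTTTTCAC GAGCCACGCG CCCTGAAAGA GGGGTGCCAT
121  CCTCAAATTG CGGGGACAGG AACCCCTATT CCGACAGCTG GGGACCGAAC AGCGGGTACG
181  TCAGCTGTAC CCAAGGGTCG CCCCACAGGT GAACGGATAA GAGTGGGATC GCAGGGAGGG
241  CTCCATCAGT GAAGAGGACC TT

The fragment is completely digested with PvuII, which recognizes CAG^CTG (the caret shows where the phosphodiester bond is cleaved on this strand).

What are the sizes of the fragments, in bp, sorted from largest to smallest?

157, 78, 27 bp

PvuII sites (CAGCTG) start at positions 155, 182.
PvuII cuts after base 3 of each site, so after positions 157, 184.
Linear molecule, 2 cuts → 3 fragments:
  1–157 → 157 bp
  158–184 → 27 bp
  185–262 → 78 bp
Sorted largest to smallest: 157, 78, 27 bp.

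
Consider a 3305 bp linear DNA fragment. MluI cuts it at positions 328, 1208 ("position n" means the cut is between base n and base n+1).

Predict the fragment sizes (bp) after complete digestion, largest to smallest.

2097, 880, 328 bp

Linear molecule, 2 cuts → 3 fragments:
  328 − 0 = 328 bp
  1208 − 328 = 880 bp
  3305 − 1208 = 2097 bp
Sorted largest to smallest: 2097, 880, 328 bp.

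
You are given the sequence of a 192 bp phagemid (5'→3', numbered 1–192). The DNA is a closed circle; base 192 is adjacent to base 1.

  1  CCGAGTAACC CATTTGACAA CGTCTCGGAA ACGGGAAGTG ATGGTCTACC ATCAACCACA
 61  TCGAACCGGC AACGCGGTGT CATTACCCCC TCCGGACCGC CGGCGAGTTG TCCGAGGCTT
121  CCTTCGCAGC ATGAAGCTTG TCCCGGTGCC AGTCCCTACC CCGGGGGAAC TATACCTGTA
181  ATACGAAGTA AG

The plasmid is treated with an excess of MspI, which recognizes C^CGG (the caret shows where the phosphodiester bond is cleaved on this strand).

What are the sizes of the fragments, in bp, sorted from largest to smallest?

97, 43, 26, 18, 8 bp

MspI sites (CCGG) start at positions 66, 92, 100, 143, 161.
MspI cuts after the first base of each site, so after positions 66, 92, 100, 143, 161.
Circular molecule, 5 cuts → 5 fragments:
  67–92 → 26 bp
  93–100 → 8 bp
  101–143 → 43 bp
  144–161 → 18 bp
  162–192 then 1–66 → 31 + 66 = 97 bp
Sorted largest to smallest: 97, 43, 26, 18, 8 bp.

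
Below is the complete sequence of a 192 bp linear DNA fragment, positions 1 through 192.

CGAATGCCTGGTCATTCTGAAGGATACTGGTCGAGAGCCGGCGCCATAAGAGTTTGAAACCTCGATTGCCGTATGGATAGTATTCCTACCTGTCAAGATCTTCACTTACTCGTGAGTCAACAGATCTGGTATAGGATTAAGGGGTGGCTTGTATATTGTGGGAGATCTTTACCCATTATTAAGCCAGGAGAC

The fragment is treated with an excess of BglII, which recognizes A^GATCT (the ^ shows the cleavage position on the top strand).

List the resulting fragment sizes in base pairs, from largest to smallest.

BglII sites (AGATCT) start at positions 96, 122, 163.
BglII cuts after the first base of each site, so after positions 96, 122, 163.
Linear molecule, 3 cuts → 4 fragments:
  1–96 → 96 bp
  97–122 → 26 bp
  123–163 → 41 bp
  164–192 → 29 bp
Sorted largest to smallest: 96, 41, 29, 26 bp.

96, 41, 29, 26 bp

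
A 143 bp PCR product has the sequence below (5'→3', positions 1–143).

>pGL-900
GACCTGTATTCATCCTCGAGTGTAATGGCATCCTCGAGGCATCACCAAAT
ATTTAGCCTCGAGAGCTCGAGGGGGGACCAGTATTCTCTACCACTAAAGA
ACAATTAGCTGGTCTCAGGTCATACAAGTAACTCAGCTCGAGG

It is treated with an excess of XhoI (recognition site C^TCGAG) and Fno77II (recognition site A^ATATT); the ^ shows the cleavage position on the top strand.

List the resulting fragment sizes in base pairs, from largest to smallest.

71, 18, 15, 15, 10, 8, 6 bp

XhoI sites (CTCGAG) start at positions 15, 33, 58, 66, 137.
XhoI cuts after the first base of each site, so after positions 15, 33, 58, 66, 137.
The Fno77II site (AATATT) starts at position 48.
Fno77II cuts after the first base of each site, so after position 48.
Combined cut positions: 15, 33, 48, 58, 66, 137.
Linear molecule, 6 cuts → 7 fragments:
  1–15 → 15 bp
  16–33 → 18 bp
  34–48 → 15 bp
  49–58 → 10 bp
  59–66 → 8 bp
  67–137 → 71 bp
  138–143 → 6 bp
Sorted largest to smallest: 71, 18, 15, 15, 10, 8, 6 bp.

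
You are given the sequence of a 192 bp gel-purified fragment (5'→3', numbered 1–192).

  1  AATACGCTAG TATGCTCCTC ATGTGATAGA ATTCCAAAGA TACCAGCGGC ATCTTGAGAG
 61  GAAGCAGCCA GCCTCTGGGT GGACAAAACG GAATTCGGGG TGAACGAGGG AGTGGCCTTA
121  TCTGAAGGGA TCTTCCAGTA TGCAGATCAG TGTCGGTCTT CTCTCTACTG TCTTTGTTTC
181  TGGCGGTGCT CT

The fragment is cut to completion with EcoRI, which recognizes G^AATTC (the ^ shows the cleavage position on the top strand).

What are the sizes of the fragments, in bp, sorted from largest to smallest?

101, 62, 29 bp

EcoRI sites (GAATTC) start at positions 29, 91.
EcoRI cuts after the first base of each site, so after positions 29, 91.
Linear molecule, 2 cuts → 3 fragments:
  1–29 → 29 bp
  30–91 → 62 bp
  92–192 → 101 bp
Sorted largest to smallest: 101, 62, 29 bp.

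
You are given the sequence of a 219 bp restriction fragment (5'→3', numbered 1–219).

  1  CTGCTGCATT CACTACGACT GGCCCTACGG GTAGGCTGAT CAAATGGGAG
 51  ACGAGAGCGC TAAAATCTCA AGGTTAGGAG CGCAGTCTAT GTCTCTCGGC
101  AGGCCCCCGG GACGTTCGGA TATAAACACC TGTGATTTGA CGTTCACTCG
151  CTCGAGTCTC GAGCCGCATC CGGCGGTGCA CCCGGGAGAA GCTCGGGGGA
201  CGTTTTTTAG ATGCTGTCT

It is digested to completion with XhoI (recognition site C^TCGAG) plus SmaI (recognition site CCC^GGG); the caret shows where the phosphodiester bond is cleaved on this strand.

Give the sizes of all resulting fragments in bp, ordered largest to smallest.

108, 43, 36, 25, 7 bp

XhoI sites (CTCGAG) start at positions 151, 158.
XhoI cuts after the first base of each site, so after positions 151, 158.
SmaI sites (CCCGGG) start at positions 106, 181.
SmaI cuts after base 3 of each site, so after positions 108, 183.
Combined cut positions: 108, 151, 158, 183.
Linear molecule, 4 cuts → 5 fragments:
  1–108 → 108 bp
  109–151 → 43 bp
  152–158 → 7 bp
  159–183 → 25 bp
  184–219 → 36 bp
Sorted largest to smallest: 108, 43, 36, 25, 7 bp.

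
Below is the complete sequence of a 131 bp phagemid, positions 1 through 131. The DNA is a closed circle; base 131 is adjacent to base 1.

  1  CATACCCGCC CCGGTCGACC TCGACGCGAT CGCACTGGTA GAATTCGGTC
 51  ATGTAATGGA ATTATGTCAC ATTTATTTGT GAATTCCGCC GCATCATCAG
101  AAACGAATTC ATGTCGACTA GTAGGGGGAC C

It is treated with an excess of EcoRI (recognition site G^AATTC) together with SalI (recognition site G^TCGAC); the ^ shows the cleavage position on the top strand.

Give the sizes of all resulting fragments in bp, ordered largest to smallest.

EcoRI sites (GAATTC) start at positions 41, 81, 105.
EcoRI cuts after the first base of each site, so after positions 41, 81, 105.
SalI sites (GTCGAC) start at positions 14, 113.
SalI cuts after the first base of each site, so after positions 14, 113.
Combined cut positions: 14, 41, 81, 105, 113.
Circular molecule, 5 cuts → 5 fragments:
  15–41 → 27 bp
  42–81 → 40 bp
  82–105 → 24 bp
  106–113 → 8 bp
  114–131 then 1–14 → 18 + 14 = 32 bp
Sorted largest to smallest: 40, 32, 27, 24, 8 bp.

40, 32, 27, 24, 8 bp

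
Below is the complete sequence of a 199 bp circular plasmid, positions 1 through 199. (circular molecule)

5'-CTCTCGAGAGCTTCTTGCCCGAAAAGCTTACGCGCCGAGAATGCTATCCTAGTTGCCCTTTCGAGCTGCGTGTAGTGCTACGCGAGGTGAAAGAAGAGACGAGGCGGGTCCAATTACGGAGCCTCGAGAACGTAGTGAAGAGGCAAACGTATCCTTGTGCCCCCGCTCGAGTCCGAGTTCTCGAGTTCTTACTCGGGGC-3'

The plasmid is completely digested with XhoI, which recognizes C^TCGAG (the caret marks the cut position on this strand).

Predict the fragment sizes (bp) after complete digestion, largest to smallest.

XhoI sites (CTCGAG) start at positions 3, 123, 166, 180.
XhoI cuts after the first base of each site, so after positions 3, 123, 166, 180.
Circular molecule, 4 cuts → 4 fragments:
  4–123 → 120 bp
  124–166 → 43 bp
  167–180 → 14 bp
  181–199 then 1–3 → 19 + 3 = 22 bp
Sorted largest to smallest: 120, 43, 22, 14 bp.

120, 43, 22, 14 bp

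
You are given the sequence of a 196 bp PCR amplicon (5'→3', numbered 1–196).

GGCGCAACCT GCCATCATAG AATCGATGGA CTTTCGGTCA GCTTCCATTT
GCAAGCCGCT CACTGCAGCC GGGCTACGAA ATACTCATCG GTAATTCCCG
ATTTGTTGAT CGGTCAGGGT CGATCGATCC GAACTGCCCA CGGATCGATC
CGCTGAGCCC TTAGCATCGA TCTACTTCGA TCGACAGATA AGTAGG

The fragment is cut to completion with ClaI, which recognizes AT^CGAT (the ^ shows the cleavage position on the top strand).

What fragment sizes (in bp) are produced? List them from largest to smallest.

101, 29, 23, 22, 21 bp

ClaI sites (ATCGAT) start at positions 22, 123, 144, 166.
ClaI cuts after base 2 of each site, so after positions 23, 124, 145, 167.
Linear molecule, 4 cuts → 5 fragments:
  1–23 → 23 bp
  24–124 → 101 bp
  125–145 → 21 bp
  146–167 → 22 bp
  168–196 → 29 bp
Sorted largest to smallest: 101, 29, 23, 22, 21 bp.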